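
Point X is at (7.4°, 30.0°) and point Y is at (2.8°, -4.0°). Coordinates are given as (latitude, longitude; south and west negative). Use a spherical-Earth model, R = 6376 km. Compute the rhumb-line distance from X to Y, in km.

3802 km

Δψ = ln[tan(π/4+φ₂/2)/tan(π/4+φ₁/2)] = -0.0806;  Δφ = -0.0803 rad,  Δλ = -0.5934 rad
q = Δφ/Δψ = 0.9958
d = R·√(Δφ² + q²Δλ²) = 6376·0.59633 = 3802 km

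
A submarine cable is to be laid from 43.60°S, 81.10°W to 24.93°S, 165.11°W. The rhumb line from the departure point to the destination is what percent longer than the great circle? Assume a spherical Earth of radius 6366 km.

3.4%

Great circle: σ = 1.2034 rad → d_gc = Rσ = 7660.7 km
Rhumb: Δφ = +0.3259, Δλ = -1.4663, Δψ = +0.3977, q = Δφ/Δψ = 0.8193 → d_rh = R√(Δφ²+q²Δλ²) = 7924.2 km
Excess = (7924.2 − 7660.7) / 7660.7 = 263.5 / 7660.7 = 3.44% ≈ 3.4%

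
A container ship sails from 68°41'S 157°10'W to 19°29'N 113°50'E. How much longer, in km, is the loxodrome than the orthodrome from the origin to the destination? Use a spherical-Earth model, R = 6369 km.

393 km

Great circle: cos σ = sin φ₁ sin φ₂ + cos φ₁ cos φ₂ cos Δλ,  σ = 1.8805 rad → d_gc = 11976.6 km
Rhumb line: Δψ = +2.0171, q = Δφ/Δψ = 0.7629, d_rh = R√(Δφ²+q²Δλ²) = 12370.0 km
Excess = 12370.0 − 11976.6 = 393.4 ≈ 393 km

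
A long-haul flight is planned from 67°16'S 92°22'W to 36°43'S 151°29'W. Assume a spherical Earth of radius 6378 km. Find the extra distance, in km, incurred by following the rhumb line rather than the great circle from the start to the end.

148 km

Great circle: cos σ = sin φ₁ sin φ₂ + cos φ₁ cos φ₂ cos Δλ,  σ = 0.7807 rad → d_gc = 4979.3 km
Rhumb line: Δψ = +0.9145, q = Δφ/Δψ = 0.5831, d_rh = R√(Δφ²+q²Δλ²) = 5127.1 km
Excess = 5127.1 − 4979.3 = 147.8 ≈ 148 km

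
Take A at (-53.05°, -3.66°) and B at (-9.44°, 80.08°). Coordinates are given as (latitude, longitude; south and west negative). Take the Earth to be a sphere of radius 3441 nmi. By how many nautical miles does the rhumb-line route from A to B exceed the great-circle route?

Great circle: cos σ = sin φ₁ sin φ₂ + cos φ₁ cos φ₂ cos Δλ,  σ = 1.3738 rad → d_gc = 4727.22 nmi
Rhumb line: Δψ = +0.9308, q = Δφ/Δψ = 0.8177, d_rh = R√(Δφ²+q²Δλ²) = 4875.74 nmi
Excess = 4875.74 − 4727.22 = 148.52 ≈ 149 nmi

149 nmi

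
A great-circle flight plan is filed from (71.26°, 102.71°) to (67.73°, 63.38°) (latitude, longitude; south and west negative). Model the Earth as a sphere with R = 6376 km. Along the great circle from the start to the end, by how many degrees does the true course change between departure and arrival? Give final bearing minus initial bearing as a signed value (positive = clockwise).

Initial bearing θ₁ = atan2(sin Δλ cos φ₂, cos φ₁ sin φ₂ − sin φ₁ cos φ₂ cos Δλ) = 274.69°
Final bearing θ₂ = (initial bearing from the destination back to the start) + 180° = 237.66°
Δθ = θ₂ − θ₁ = -37.0°

-37.0°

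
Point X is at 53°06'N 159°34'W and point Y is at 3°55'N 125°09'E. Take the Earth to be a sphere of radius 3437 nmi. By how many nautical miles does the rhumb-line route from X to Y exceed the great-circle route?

Great circle: cos σ = sin φ₁ sin φ₂ + cos φ₁ cos φ₂ cos Δλ,  σ = 1.3625 rad → d_gc = 4682.9 nmi
Rhumb line: Δψ = -1.0293, q = Δφ/Δψ = 0.8340, d_rh = R√(Δφ²+q²Δλ²) = 4784.2 nmi
Excess = 4784.2 − 4682.9 = 101.3 ≈ 101 nmi

101 nmi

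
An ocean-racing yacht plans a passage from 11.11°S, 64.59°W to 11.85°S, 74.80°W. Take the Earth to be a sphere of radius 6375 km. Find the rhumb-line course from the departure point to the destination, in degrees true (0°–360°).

265.8°

Meridional parts: M(φ₁)=-0.1951, M(φ₂)=-0.2083 → ΔM = -0.0132;  Δλ = -0.1782 rad
tan C = Δλ / ΔM = +13.5212 → C = 265.77°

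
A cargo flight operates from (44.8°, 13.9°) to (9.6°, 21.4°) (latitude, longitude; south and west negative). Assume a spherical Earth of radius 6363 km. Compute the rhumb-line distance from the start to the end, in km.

3975 km

Δψ = ln[tan(π/4+φ₂/2)/tan(π/4+φ₁/2)] = -0.7081;  Δφ = -0.6144 rad,  Δλ = +0.1309 rad
q = Δφ/Δψ = 0.8676
d = R·√(Δφ² + q²Δλ²) = 6363·0.62476 = 3975 km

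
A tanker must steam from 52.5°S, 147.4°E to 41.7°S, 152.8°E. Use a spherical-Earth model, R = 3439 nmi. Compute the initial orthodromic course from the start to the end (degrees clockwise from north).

20.8°

θ = atan2( sin Δλ·cos φ₂ ,  cos φ₁ sin φ₂ − sin φ₁ cos φ₂ cos Δλ )
  = atan2(+0.0703, +0.1848) = 20.82°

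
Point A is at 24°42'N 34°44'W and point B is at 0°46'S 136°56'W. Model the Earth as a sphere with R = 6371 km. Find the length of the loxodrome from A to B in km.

11375 km

Rhumb course C = atan2(Δλ, Δψ) with Δψ = ln[tan(π/4+φ₂/2)/tan(π/4+φ₁/2)] = -0.4585, Δλ = -1.7837 → C = 255.58°
d = R·|Δφ| / |cos C| = 6371·0.44448 / 0.24895 = 11375 km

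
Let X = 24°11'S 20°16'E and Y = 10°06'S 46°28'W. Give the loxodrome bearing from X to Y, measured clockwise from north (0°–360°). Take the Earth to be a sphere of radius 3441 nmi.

282.5°

Δψ = ln[tan(π/4+φ₂/2)/tan(π/4+φ₁/2)] = +0.2580
Δλ = -1.1647 rad (taken the short way round)
course = atan2(Δλ, Δψ) = 282.49°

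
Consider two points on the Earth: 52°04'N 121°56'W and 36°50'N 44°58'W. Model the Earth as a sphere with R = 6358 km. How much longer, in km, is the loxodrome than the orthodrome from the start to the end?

252 km

Great circle: cos σ = sin φ₁ sin φ₂ + cos φ₁ cos φ₂ cos Δλ,  σ = 0.9474 rad → d_gc = 6023.6 km
Rhumb line: Δψ = -0.3757, q = Δφ/Δψ = 0.7077, d_rh = R√(Δφ²+q²Δλ²) = 6276.0 km
Excess = 6276.0 − 6023.6 = 252.4 ≈ 252 km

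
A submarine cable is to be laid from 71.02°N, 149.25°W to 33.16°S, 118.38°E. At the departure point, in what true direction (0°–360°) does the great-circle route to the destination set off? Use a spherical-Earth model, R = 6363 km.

260.2°

θ = atan2( sin Δλ·cos φ₂ ,  cos φ₁ sin φ₂ − sin φ₁ cos φ₂ cos Δλ )
  = atan2(-0.8364, -0.1452) = 260.15°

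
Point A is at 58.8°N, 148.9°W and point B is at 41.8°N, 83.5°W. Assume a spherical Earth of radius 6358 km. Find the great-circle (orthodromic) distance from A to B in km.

4776 km

cos σ = sin φ₁ sin φ₂ + cos φ₁ cos φ₂ cos Δλ
      = sin(58.80°)sin(41.80°) + cos(58.80°)cos(41.80°)cos(65.40°) = 0.7309
σ = 43.039° → d = Rσ = 6358·0.75118 = 4776 km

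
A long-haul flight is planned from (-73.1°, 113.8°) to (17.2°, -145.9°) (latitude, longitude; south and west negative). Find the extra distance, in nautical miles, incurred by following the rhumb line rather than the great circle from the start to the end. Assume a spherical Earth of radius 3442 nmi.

345 nmi

Great circle: cos σ = sin φ₁ sin φ₂ + cos φ₁ cos φ₂ cos Δλ,  σ = 1.9098 rad → d_gc = 6573.7 nmi
Rhumb line: Δψ = +2.2116, q = Δφ/Δψ = 0.7126, d_rh = R√(Δφ²+q²Δλ²) = 6918.4 nmi
Excess = 6918.4 − 6573.7 = 344.7 ≈ 345 nmi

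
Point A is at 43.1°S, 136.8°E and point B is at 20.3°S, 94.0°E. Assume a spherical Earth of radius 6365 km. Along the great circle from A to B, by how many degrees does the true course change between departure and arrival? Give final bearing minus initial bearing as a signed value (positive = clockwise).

+23.7°

At departure: θ₁ = atan2(sin Δλ cos φ₂, cos φ₁ sin φ₂ − sin φ₁ cos φ₂ cos Δλ) = 288.80°
At arrival: θ₂ = atan2(sin Δλ cos φ₁, −cos φ₂ sin φ₁ + sin φ₂ cos φ₁ cos Δλ) = 312.52°
Δθ = θ₂ − θ₁ = +23.7°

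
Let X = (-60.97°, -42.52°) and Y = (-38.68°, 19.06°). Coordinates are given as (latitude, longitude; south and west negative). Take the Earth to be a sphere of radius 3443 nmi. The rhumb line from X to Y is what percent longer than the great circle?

3.0%

Great circle: σ = 0.7572 rad → d_gc = Rσ = 2607.1 nmi
Rhumb: Δφ = +0.3890, Δλ = +1.0748, Δψ = +0.6182, q = Δφ/Δψ = 0.6293 → d_rh = R√(Δφ²+q²Δλ²) = 2686.4 nmi
Excess = (2686.4 − 2607.1) / 2607.1 = 79.3 / 2607.1 = 3.04% ≈ 3.0%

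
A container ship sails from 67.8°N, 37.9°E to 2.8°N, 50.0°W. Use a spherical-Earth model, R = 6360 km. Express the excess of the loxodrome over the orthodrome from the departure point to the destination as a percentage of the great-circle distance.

4.6%

Great circle: σ = 1.5117 rad → d_gc = Rσ = 9614.4 km
Rhumb: Δφ = -1.1345, Δλ = -1.5341, Δψ = -1.5798, q = Δφ/Δψ = 0.7181 → d_rh = R√(Δφ²+q²Δλ²) = 10057.5 km
Excess = (10057.5 − 9614.4) / 9614.4 = 443.1 / 9614.4 = 4.61% ≈ 4.6%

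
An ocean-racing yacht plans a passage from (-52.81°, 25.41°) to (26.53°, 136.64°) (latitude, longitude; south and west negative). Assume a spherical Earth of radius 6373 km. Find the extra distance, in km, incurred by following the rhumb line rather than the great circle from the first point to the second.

Great circle: cos σ = sin φ₁ sin φ₂ + cos φ₁ cos φ₂ cos Δλ,  σ = 2.1552 rad → d_gc = 13734.8 km
Rhumb line: Δψ = +1.5699, q = Δφ/Δψ = 0.8821, d_rh = R√(Δφ²+q²Δλ²) = 14034.9 km
Excess = 14034.9 − 13734.8 = 300.1 ≈ 300 km

300 km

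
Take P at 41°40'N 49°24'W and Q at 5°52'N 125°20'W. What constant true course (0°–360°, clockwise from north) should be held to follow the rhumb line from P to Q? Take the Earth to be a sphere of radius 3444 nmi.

Δψ = ln[tan(π/4+φ₂/2)/tan(π/4+φ₁/2)] = -0.6988
Δλ = -1.3253 rad (taken the short way round)
course = atan2(Δλ, Δψ) = 242.20°

242.2°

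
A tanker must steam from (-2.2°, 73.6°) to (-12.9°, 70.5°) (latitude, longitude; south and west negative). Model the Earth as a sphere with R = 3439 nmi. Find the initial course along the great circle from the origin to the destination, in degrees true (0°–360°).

195.8°

N = sin Δλ·cos φ₂ = -0.0527;  D = cos φ₁ sin φ₂ − sin φ₁ cos φ₂ cos Δλ = -0.1857
initial course = atan2(N, D) = 195.85°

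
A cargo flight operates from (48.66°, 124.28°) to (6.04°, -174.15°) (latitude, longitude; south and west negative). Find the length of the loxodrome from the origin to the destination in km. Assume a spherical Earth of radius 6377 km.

Δψ = ln[tan(π/4+φ₂/2)/tan(π/4+φ₁/2)] = -0.8692;  Δφ = -0.7439 rad,  Δλ = +1.0746 rad
q = Δφ/Δψ = 0.8558
d = R·√(Δφ² + q²Δλ²) = 6377·1.18284 = 7543 km

7543 km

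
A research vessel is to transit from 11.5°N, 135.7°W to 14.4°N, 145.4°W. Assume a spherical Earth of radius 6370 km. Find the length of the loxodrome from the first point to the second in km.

Rhumb course C = atan2(Δλ, Δψ) with Δψ = ln[tan(π/4+φ₂/2)/tan(π/4+φ₁/2)] = +0.0519, Δλ = -0.1693 → C = 287.06°
d = R·|Δφ| / |cos C| = 6370·0.05061 / 0.29331 = 1099 km

1099 km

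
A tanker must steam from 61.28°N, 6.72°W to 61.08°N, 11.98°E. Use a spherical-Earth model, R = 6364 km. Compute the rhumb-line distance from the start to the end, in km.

Δψ = ln[tan(π/4+φ₂/2)/tan(π/4+φ₁/2)] = -0.0072;  Δφ = -0.0035 rad,  Δλ = +0.3264 rad
q = Δφ/Δψ = 0.4821
d = R·√(Δφ² + q²Δλ²) = 6364·0.15737 = 1002 km

1002 km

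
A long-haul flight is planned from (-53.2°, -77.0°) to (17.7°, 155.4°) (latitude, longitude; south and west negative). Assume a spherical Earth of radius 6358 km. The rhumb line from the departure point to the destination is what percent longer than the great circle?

4.7%

Great circle: σ = 2.2039 rad → d_gc = Rσ = 14012.3 km
Rhumb: Δφ = +1.2374, Δλ = -2.2270, Δψ = +1.4146, q = Δφ/Δψ = 0.8748 → d_rh = R√(Δφ²+q²Δλ²) = 14673.7 km
Excess = (14673.7 − 14012.3) / 14012.3 = 661.4 / 14012.3 = 4.72% ≈ 4.7%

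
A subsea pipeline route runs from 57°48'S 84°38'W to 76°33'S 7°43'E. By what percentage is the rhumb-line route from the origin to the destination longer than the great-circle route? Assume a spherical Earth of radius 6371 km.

9.9%

Great circle: σ = 0.6130 rad → d_gc = Rσ = 3905.7 km
Rhumb: Δφ = -0.3272, Δλ = +1.6118, Δψ = -0.8952, q = Δφ/Δψ = 0.3656 → d_rh = R√(Δφ²+q²Δλ²) = 4294.0 km
Excess = (4294.0 − 3905.7) / 3905.7 = 388.3 / 3905.7 = 9.94% ≈ 9.9%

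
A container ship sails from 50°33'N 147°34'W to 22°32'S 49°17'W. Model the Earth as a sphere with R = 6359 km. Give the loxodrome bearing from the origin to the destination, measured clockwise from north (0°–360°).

129.8°

Δψ = ln[tan(π/4+φ₂/2)/tan(π/4+φ₁/2)] = -1.4295
Δλ = +1.7154 rad (taken the short way round)
course = atan2(Δλ, Δψ) = 129.81°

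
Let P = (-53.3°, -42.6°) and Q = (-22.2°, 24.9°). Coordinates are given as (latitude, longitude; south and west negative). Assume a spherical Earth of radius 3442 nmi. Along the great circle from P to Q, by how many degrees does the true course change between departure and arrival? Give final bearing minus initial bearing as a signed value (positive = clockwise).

At departure: θ₁ = atan2(sin Δλ cos φ₂, cos φ₁ sin φ₂ − sin φ₁ cos φ₂ cos Δλ) = 86.10°
At arrival: θ₂ = atan2(sin Δλ cos φ₁, −cos φ₂ sin φ₁ + sin φ₂ cos φ₁ cos Δλ) = 40.09°
Δθ = θ₂ − θ₁ = -46.0°

-46.0°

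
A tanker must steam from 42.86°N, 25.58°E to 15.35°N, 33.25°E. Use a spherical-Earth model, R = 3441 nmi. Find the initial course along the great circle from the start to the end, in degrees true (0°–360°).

N = sin Δλ·cos φ₂ = +0.1287;  D = cos φ₁ sin φ₂ − sin φ₁ cos φ₂ cos Δλ = -0.4560
initial course = atan2(N, D) = 164.24°

164.2°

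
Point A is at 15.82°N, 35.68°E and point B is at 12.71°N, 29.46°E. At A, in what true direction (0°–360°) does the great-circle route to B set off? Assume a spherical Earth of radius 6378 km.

243.5°

N = sin Δλ·cos φ₂ = -0.1057;  D = cos φ₁ sin φ₂ − sin φ₁ cos φ₂ cos Δλ = -0.0527
initial course = atan2(N, D) = 243.50°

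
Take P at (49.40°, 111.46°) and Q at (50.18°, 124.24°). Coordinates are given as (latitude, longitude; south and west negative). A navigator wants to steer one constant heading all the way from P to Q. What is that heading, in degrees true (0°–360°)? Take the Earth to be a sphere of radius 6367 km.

Meridional parts: M(φ₁)=+0.9945, M(φ₂)=+1.0156 → ΔM = +0.0211;  Δλ = +0.2231 rad
tan C = Δλ / ΔM = +10.5774 → C = 84.60°

84.6°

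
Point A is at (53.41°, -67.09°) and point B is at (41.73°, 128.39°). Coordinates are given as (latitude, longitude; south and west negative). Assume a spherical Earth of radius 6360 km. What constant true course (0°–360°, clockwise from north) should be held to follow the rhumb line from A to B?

264.0°

Meridional parts: M(φ₁)=+1.1068, M(φ₂)=+0.8028 → ΔM = -0.3039;  Δλ = -2.8714 rad
tan C = Δλ / ΔM = +9.4473 → C = 263.96°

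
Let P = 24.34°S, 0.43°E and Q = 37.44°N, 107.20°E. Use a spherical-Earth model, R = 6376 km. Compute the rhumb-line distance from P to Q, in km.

13142 km

Rhumb course C = atan2(Δλ, Δψ) with Δψ = ln[tan(π/4+φ₂/2)/tan(π/4+φ₁/2)] = +1.1438, Δλ = +1.8635 → C = 58.46°
d = R·|Δφ| / |cos C| = 6376·1.07826 / 0.52312 = 13142 km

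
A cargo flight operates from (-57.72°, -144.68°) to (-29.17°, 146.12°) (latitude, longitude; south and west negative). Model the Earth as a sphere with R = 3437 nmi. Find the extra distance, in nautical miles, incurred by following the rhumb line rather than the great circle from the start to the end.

107 nmi

Great circle: cos σ = sin φ₁ sin φ₂ + cos φ₁ cos φ₂ cos Δλ,  σ = 0.9549 rad → d_gc = 3282.1 nmi
Rhumb line: Δψ = +0.7073, q = Δφ/Δψ = 0.7045, d_rh = R√(Δφ²+q²Δλ²) = 3388.9 nmi
Excess = 3388.9 − 3282.1 = 106.8 ≈ 107 nmi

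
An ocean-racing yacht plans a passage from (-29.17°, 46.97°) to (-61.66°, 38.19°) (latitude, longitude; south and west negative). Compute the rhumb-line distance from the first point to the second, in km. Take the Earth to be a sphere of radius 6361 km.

Rhumb course C = atan2(Δλ, Δψ) with Δψ = ln[tan(π/4+φ₂/2)/tan(π/4+φ₁/2)] = -0.8438, Δλ = -0.1532 → C = 190.29°
d = R·|Δφ| / |cos C| = 6361·0.56706 / 0.98391 = 3666 km

3666 km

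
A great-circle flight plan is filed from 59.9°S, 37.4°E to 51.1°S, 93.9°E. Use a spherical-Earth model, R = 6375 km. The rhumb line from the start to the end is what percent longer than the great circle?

2.9%

Great circle: σ = 0.5603 rad → d_gc = Rσ = 3571.6 km
Rhumb: Δφ = +0.1536, Δλ = +0.9861, Δψ = +0.2726, q = Δφ/Δψ = 0.5635 → d_rh = R√(Δφ²+q²Δλ²) = 3675.1 km
Excess = (3675.1 − 3571.6) / 3571.6 = 103.5 / 3571.6 = 2.90% ≈ 2.9%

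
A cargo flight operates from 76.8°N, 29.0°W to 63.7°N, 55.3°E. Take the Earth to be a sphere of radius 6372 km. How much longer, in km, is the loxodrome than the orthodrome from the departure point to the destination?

265 km

Great circle: cos σ = sin φ₁ sin φ₂ + cos φ₁ cos φ₂ cos Δλ,  σ = 0.4889 rad → d_gc = 3115.3 km
Rhumb line: Δψ = -0.7027, q = Δφ/Δψ = 0.3254, d_rh = R√(Δφ²+q²Δλ²) = 3380.5 km
Excess = 3380.5 − 3115.3 = 265.2 ≈ 265 km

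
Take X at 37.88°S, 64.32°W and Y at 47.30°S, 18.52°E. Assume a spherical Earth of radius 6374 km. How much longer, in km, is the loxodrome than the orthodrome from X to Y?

Great circle: cos σ = sin φ₁ sin φ₂ + cos φ₁ cos φ₂ cos Δλ,  σ = 1.0263 rad → d_gc = 6541.8 km
Rhumb line: Δψ = -0.2240, q = Δφ/Δψ = 0.7340, d_rh = R√(Δφ²+q²Δλ²) = 6844.8 km
Excess = 6844.8 − 6541.8 = 303.0 ≈ 303 km

303 km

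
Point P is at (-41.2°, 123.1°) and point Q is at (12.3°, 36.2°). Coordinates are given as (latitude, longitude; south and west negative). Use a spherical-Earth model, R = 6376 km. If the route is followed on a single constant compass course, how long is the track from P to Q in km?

Δψ = ln[tan(π/4+φ₂/2)/tan(π/4+φ₁/2)] = +1.0068;  Δφ = +0.9338 rad,  Δλ = -1.5167 rad
q = Δφ/Δψ = 0.9274
d = R·√(Δφ² + q²Δλ²) = 6376·1.68831 = 10765 km

10765 km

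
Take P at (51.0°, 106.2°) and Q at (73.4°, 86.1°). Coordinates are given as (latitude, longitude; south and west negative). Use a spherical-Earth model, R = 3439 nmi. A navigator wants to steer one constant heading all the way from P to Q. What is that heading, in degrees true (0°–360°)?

Meridional parts: M(φ₁)=+1.0381, M(φ₂)=+1.9249 → ΔM = +0.8868;  Δλ = -0.3508 rad
tan C = Δλ / ΔM = -0.3956 → C = 338.42°

338.4°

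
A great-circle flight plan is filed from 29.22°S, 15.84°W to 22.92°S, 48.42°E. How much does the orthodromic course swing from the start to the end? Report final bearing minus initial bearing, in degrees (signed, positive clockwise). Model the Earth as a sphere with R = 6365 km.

-30.9°

Initial bearing θ₁ = atan2(sin Δλ cos φ₂, cos φ₁ sin φ₂ − sin φ₁ cos φ₂ cos Δλ) = 99.89°
Final bearing θ₂ = (initial bearing from the destination back to the start) + 180° = 68.98°
Δθ = θ₂ − θ₁ = -30.9°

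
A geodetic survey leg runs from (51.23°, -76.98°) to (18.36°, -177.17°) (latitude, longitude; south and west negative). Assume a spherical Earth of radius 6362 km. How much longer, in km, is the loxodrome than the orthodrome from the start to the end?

Great circle: cos σ = sin φ₁ sin φ₂ + cos φ₁ cos φ₂ cos Δλ,  σ = 1.4299 rad → d_gc = 9097.0 km
Rhumb line: Δψ = -0.7184, q = Δφ/Δψ = 0.7985, d_rh = R√(Δφ²+q²Δλ²) = 9603.9 km
Excess = 9603.9 − 9097.0 = 506.9 ≈ 507 km

507 km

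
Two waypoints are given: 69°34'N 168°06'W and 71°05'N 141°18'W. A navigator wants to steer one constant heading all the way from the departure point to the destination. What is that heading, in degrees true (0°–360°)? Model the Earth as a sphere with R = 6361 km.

80.5°

Meridional parts: M(φ₁)=+1.7135, M(φ₂)=+1.7922 → ΔM = +0.0787;  Δλ = +0.4677 rad
tan C = Δλ / ΔM = +5.9464 → C = 80.45°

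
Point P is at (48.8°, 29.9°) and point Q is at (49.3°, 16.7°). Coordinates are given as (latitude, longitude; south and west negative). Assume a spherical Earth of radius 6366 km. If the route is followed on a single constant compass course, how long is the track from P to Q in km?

963 km

Rhumb course C = atan2(Δλ, Δψ) with Δψ = ln[tan(π/4+φ₂/2)/tan(π/4+φ₁/2)] = +0.0133, Δλ = -0.2304 → C = 273.31°
d = R·|Δφ| / |cos C| = 6366·0.00873 / 0.05770 = 963 km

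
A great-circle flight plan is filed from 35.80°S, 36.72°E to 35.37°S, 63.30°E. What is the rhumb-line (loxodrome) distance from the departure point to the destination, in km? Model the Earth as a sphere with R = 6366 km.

Δψ = ln[tan(π/4+φ₂/2)/tan(π/4+φ₁/2)] = +0.0092;  Δφ = +0.0075 rad,  Δλ = +0.4639 rad
q = Δφ/Δψ = 0.8132
d = R·√(Δφ² + q²Δλ²) = 6366·0.37735 = 2402 km

2402 km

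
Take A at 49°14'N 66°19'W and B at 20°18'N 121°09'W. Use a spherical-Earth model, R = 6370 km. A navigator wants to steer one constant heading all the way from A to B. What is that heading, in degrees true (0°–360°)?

236.7°

Δψ = ln[tan(π/4+φ₂/2)/tan(π/4+φ₁/2)] = -0.6281
Δλ = -0.9570 rad (taken the short way round)
course = atan2(Δλ, Δψ) = 236.72°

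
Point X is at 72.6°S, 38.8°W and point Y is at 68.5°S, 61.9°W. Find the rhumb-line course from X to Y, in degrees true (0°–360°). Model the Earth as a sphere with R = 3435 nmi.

Δψ = ln[tan(π/4+φ₂/2)/tan(π/4+φ₁/2)] = +0.2157
Δλ = -0.4032 rad (taken the short way round)
course = atan2(Δλ, Δψ) = 298.15°

298.1°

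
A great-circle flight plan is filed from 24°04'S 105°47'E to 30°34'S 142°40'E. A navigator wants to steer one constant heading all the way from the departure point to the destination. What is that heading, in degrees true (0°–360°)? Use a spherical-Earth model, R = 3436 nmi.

101.2°

Δψ = ln[tan(π/4+φ₂/2)/tan(π/4+φ₁/2)] = -0.1278
Δλ = +0.6437 rad (taken the short way round)
course = atan2(Δλ, Δψ) = 101.23°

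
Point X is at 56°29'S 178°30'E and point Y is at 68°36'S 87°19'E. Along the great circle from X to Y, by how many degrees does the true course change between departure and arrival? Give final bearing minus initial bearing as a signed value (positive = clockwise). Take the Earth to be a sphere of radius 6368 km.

At departure: θ₁ = atan2(sin Δλ cos φ₂, cos φ₁ sin φ₂ − sin φ₁ cos φ₂ cos Δλ) = 215.03°
At arrival: θ₂ = atan2(sin Δλ cos φ₁, −cos φ₂ sin φ₁ + sin φ₂ cos φ₁ cos Δλ) = 299.69°
Δθ = θ₂ − θ₁ = +84.7°

+84.7°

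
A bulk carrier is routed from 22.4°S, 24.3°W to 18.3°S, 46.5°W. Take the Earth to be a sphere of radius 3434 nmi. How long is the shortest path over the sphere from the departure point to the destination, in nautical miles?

1270 nmi

cos σ = sin φ₁ sin φ₂ + cos φ₁ cos φ₂ cos Δλ
      = sin(-22.40°)sin(-18.30°) + cos(-22.40°)cos(-18.30°)cos(-22.20°) = 0.9324
σ = 21.193° → d = Rσ = 3434·0.36988 = 1270 nmi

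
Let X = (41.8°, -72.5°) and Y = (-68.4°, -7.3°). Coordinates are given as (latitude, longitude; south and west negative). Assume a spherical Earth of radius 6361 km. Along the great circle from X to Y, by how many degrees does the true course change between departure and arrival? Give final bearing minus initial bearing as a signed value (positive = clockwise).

At departure: θ₁ = atan2(sin Δλ cos φ₂, cos φ₁ sin φ₂ − sin φ₁ cos φ₂ cos Δλ) = 157.23°
At arrival: θ₂ = atan2(sin Δλ cos φ₁, −cos φ₂ sin φ₁ + sin φ₂ cos φ₁ cos Δλ) = 128.39°
Δθ = θ₂ − θ₁ = -28.8°

-28.8°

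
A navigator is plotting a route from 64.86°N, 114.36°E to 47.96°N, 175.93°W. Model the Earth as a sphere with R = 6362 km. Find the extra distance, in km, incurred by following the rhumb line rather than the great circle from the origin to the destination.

203 km

Great circle: cos σ = sin φ₁ sin φ₂ + cos φ₁ cos φ₂ cos Δλ,  σ = 0.6904 rad → d_gc = 4392.5 km
Rhumb line: Δψ = -0.5443, q = Δφ/Δψ = 0.5419, d_rh = R√(Δφ²+q²Δλ²) = 4595.5 km
Excess = 4595.5 − 4392.5 = 203.0 ≈ 203 km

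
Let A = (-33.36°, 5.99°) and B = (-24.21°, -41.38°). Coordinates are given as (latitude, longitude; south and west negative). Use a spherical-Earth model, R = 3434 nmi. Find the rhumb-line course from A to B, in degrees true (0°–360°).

282.4°

Δψ = ln[tan(π/4+φ₂/2)/tan(π/4+φ₁/2)] = +0.1825
Δλ = -0.8268 rad (taken the short way round)
course = atan2(Δλ, Δψ) = 282.45°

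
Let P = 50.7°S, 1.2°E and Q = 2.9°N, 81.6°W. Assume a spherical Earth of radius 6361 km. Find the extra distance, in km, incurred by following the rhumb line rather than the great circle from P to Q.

Great circle: cos σ = sin φ₁ sin φ₂ + cos φ₁ cos φ₂ cos Δλ,  σ = 1.5307 rad → d_gc = 9736.5 km
Rhumb line: Δψ = +1.0805, q = Δφ/Δψ = 0.8658, d_rh = R√(Δφ²+q²Δλ²) = 9937.7 km
Excess = 9937.7 − 9736.5 = 201.2 ≈ 201 km

201 km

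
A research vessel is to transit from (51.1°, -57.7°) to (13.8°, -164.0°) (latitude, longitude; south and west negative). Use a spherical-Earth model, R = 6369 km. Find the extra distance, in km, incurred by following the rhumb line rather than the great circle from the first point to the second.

585 km

Great circle: cos σ = sin φ₁ sin φ₂ + cos φ₁ cos φ₂ cos Δλ,  σ = 1.5563 rad → d_gc = 9912.2 km
Rhumb line: Δψ = -0.7977, q = Δφ/Δψ = 0.8161, d_rh = R√(Δφ²+q²Δλ²) = 10497.2 km
Excess = 10497.2 − 9912.2 = 585.0 ≈ 585 km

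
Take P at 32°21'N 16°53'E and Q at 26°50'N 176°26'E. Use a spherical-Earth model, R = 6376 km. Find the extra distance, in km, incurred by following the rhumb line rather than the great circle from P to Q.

Great circle: cos σ = sin φ₁ sin φ₂ + cos φ₁ cos φ₂ cos Δλ,  σ = 2.0542 rad → d_gc = 13097.5 km
Rhumb line: Δψ = -0.1108, q = Δφ/Δψ = 0.8690, d_rh = R√(Δφ²+q²Δλ²) = 15441.6 km
Excess = 15441.6 − 13097.5 = 2344.1 ≈ 2344 km

2344 km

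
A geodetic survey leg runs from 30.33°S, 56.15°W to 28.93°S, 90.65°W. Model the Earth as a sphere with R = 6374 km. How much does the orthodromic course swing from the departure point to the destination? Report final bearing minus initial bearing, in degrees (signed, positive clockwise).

+17.5°

At departure: θ₁ = atan2(sin Δλ cos φ₂, cos φ₁ sin φ₂ − sin φ₁ cos φ₂ cos Δλ) = 263.86°
At arrival: θ₂ = atan2(sin Δλ cos φ₁, −cos φ₂ sin φ₁ + sin φ₂ cos φ₁ cos Δλ) = 281.32°
Δθ = θ₂ − θ₁ = +17.5°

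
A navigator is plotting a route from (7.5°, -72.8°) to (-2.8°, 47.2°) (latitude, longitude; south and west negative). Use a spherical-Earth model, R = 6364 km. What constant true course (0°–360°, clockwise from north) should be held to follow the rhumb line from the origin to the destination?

94.9°

Δψ = ln[tan(π/4+φ₂/2)/tan(π/4+φ₁/2)] = -0.1802
Δλ = +2.0944 rad (taken the short way round)
course = atan2(Δλ, Δψ) = 94.92°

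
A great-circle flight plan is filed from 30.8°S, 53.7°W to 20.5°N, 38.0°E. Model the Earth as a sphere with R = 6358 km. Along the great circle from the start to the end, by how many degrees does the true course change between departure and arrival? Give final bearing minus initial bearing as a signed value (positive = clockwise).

-11.7°

At departure: θ₁ = atan2(sin Δλ cos φ₂, cos φ₁ sin φ₂ − sin φ₁ cos φ₂ cos Δλ) = 72.98°
At arrival: θ₂ = atan2(sin Δλ cos φ₁, −cos φ₂ sin φ₁ + sin φ₂ cos φ₁ cos Δλ) = 61.27°
Δθ = θ₂ − θ₁ = -11.7°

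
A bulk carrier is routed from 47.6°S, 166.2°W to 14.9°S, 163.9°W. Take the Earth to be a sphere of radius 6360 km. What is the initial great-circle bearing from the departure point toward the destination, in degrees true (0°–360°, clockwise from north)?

4.1°

θ = atan2( sin Δλ·cos φ₂ ,  cos φ₁ sin φ₂ − sin φ₁ cos φ₂ cos Δλ )
  = atan2(+0.0388, +0.5397) = 4.11°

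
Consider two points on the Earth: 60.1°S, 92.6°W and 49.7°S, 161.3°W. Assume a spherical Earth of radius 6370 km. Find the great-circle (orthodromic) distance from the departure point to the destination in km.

Haversine: a = sin²(Δφ/2)+cos φ₁ cos φ₂ sin²(Δλ/2) = 0.11086;  σ = 2·atan2(√a,√(1−a))
σ = 38.897° → d = Rσ = 6370·0.67889 = 4325 km

4325 km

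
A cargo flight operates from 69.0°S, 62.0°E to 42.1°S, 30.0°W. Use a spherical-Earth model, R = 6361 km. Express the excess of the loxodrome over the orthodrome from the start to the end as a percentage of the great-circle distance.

8.3%

Great circle: σ = 0.9064 rad → d_gc = Rσ = 5765.3 km
Rhumb: Δφ = +0.4695, Δλ = -1.6057, Δψ = +0.8741, q = Δφ/Δψ = 0.5371 → d_rh = R√(Δφ²+q²Δλ²) = 6246.5 km
Excess = (6246.5 − 5765.3) / 5765.3 = 481.2 / 5765.3 = 8.346% ≈ 8.3%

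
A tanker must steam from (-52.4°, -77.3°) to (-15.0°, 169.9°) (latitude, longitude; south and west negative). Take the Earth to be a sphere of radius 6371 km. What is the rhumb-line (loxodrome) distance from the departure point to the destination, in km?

Rhumb course C = atan2(Δλ, Δψ) with Δψ = ln[tan(π/4+φ₂/2)/tan(π/4+φ₁/2)] = +0.8127, Δλ = -1.9687 → C = 292.43°
d = R·|Δφ| / |cos C| = 6371·0.65275 / 0.38158 = 10899 km

10899 km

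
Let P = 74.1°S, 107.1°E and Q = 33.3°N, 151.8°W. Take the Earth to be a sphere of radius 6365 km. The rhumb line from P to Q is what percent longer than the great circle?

4.1%

Great circle: σ = 2.1799 rad → d_gc = Rσ = 13874.8 km
Rhumb: Δφ = +1.8745, Δλ = +1.7645, Δψ = +2.5856, q = Δφ/Δψ = 0.7250 → d_rh = R√(Δφ²+q²Δλ²) = 14444.7 km
Excess = (14444.7 − 13874.8) / 13874.8 = 569.9 / 13874.8 = 4.11% ≈ 4.1%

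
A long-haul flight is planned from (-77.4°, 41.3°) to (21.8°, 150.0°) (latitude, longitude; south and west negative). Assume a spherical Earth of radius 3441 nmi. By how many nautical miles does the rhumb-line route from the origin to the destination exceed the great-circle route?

Great circle: cos σ = sin φ₁ sin φ₂ + cos φ₁ cos φ₂ cos Δλ,  σ = 2.0124 rad → d_gc = 6924.6 nmi
Rhumb line: Δψ = +2.5936, q = Δφ/Δψ = 0.6675, d_rh = R√(Δφ²+q²Δλ²) = 7381.3 nmi
Excess = 7381.3 − 6924.6 = 456.7 ≈ 457 nmi

457 nmi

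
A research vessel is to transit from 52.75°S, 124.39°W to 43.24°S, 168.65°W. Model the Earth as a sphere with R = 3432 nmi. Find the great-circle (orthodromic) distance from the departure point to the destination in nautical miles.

Haversine: a = sin²(Δφ/2)+cos φ₁ cos φ₂ sin²(Δλ/2) = 0.06945;  σ = 2·atan2(√a,√(1−a))
σ = 30.559° → d = Rσ = 3432·0.53336 = 1830 nmi

1830 nmi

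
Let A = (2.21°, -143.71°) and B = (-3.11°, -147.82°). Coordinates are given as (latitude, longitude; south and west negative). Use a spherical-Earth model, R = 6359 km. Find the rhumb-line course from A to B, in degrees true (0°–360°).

Δψ = ln[tan(π/4+φ₂/2)/tan(π/4+φ₁/2)] = -0.0929
Δλ = -0.0717 rad (taken the short way round)
course = atan2(Δλ, Δψ) = 217.68°

217.7°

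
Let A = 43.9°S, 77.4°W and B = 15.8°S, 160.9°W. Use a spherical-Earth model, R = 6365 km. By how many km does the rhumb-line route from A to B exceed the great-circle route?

228 km

Great circle: cos σ = sin φ₁ sin φ₂ + cos φ₁ cos φ₂ cos Δλ,  σ = 1.3002 rad → d_gc = 8275.90 km
Rhumb line: Δψ = +0.5752, q = Δφ/Δψ = 0.8527, d_rh = R√(Δφ²+q²Δλ²) = 8503.45 km
Excess = 8503.45 − 8275.90 = 227.55 ≈ 228 km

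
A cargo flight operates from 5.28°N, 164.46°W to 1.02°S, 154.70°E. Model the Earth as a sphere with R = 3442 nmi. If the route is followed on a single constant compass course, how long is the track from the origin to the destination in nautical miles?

2480 nmi

Rhumb course C = atan2(Δλ, Δψ) with Δψ = ln[tan(π/4+φ₂/2)/tan(π/4+φ₁/2)] = -0.1101, Δλ = -0.7128 → C = 261.22°
d = R·|Δφ| / |cos C| = 3442·0.10996 / 0.15264 = 2480 nmi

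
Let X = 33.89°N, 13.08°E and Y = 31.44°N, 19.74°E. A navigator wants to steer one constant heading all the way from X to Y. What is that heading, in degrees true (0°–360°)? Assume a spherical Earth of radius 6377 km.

113.6°

Δψ = ln[tan(π/4+φ₂/2)/tan(π/4+φ₁/2)] = -0.0508
Δλ = +0.1162 rad (taken the short way round)
course = atan2(Δλ, Δψ) = 113.61°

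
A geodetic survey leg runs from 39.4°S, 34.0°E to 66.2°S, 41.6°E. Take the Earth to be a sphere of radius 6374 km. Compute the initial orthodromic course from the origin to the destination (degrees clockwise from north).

173.3°

N = sin Δλ·cos φ₂ = +0.0534;  D = cos φ₁ sin φ₂ − sin φ₁ cos φ₂ cos Δλ = -0.4531
initial course = atan2(N, D) = 173.28°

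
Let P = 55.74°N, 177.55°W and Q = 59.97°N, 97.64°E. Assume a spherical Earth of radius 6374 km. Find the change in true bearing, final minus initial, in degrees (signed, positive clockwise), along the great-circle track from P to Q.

At departure: θ₁ = atan2(sin Δλ cos φ₂, cos φ₁ sin φ₂ − sin φ₁ cos φ₂ cos Δλ) = 312.08°
At arrival: θ₂ = atan2(sin Δλ cos φ₁, −cos φ₂ sin φ₁ + sin φ₂ cos φ₁ cos Δλ) = 236.61°
Δθ = θ₂ − θ₁ = -75.5°

-75.5°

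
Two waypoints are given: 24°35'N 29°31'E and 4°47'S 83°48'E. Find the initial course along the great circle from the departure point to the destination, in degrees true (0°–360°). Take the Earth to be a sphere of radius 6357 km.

θ = atan2( sin Δλ·cos φ₂ ,  cos φ₁ sin φ₂ − sin φ₁ cos φ₂ cos Δλ )
  = atan2(+0.8091, -0.3178) = 111.45°

111.4°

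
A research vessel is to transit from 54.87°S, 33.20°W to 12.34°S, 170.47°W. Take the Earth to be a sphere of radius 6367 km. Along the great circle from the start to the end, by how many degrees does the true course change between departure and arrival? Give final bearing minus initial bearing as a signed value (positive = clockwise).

Initial bearing θ₁ = atan2(sin Δλ cos φ₂, cos φ₁ sin φ₂ − sin φ₁ cos φ₂ cos Δλ) = 223.04°
Final bearing θ₂ = (initial bearing from the destination back to the start) + 180° = 336.30°
Δθ = θ₂ − θ₁ = +113.3°

+113.3°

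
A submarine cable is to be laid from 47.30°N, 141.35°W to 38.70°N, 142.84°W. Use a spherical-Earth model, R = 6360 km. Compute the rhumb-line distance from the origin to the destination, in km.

962 km

Rhumb course C = atan2(Δλ, Δψ) with Δψ = ln[tan(π/4+φ₂/2)/tan(π/4+φ₁/2)] = -0.2058, Δλ = -0.0260 → C = 187.20°
d = R·|Δφ| / |cos C| = 6360·0.15010 / 0.99211 = 962 km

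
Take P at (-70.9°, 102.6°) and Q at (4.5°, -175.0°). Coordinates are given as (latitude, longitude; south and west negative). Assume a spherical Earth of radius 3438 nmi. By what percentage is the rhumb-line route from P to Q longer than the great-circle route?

3.8%

Great circle: σ = 1.6018 rad → d_gc = Rσ = 5507.0 nmi
Rhumb: Δφ = +1.3160, Δλ = +1.4382, Δψ = +1.8610, q = Δφ/Δψ = 0.7071 → d_rh = R√(Δφ²+q²Δλ²) = 5717.9 nmi
Excess = (5717.9 − 5507.0) / 5507.0 = 210.9 / 5507.0 = 3.83% ≈ 3.8%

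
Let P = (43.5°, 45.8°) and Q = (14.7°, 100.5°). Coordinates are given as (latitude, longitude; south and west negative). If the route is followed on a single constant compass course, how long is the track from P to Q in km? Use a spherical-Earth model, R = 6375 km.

Rhumb course C = atan2(Δλ, Δψ) with Δψ = ln[tan(π/4+φ₂/2)/tan(π/4+φ₁/2)] = -0.5854, Δλ = +0.9547 → C = 121.52°
d = R·|Δφ| / |cos C| = 6375·0.50265 / 0.52273 = 6130 km

6130 km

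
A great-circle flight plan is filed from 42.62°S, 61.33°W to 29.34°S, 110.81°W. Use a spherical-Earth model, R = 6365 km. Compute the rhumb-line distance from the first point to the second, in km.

4667 km

Rhumb course C = atan2(Δλ, Δψ) with Δψ = ln[tan(π/4+φ₂/2)/tan(π/4+φ₁/2)] = +0.2878, Δλ = -0.8636 → C = 288.43°
d = R·|Δφ| / |cos C| = 6365·0.23178 / 0.31612 = 4667 km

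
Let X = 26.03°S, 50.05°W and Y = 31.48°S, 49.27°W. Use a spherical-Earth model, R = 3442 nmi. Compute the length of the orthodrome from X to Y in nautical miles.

cos σ = sin φ₁ sin φ₂ + cos φ₁ cos φ₂ cos Δλ
      = sin(-26.03°)sin(-31.48°) + cos(-26.03°)cos(-31.48°)cos(0.78°) = 0.9954
σ = 5.493° → d = Rσ = 3442·0.09587 = 330 nmi

330 nmi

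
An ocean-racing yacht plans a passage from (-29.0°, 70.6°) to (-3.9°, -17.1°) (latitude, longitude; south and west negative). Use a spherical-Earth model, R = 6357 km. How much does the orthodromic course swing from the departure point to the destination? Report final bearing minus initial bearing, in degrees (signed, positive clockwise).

+31.1°

At departure: θ₁ = atan2(sin Δλ cos φ₂, cos φ₁ sin φ₂ − sin φ₁ cos φ₂ cos Δλ) = 267.70°
At arrival: θ₂ = atan2(sin Δλ cos φ₁, −cos φ₂ sin φ₁ + sin φ₂ cos φ₁ cos Δλ) = 298.84°
Δθ = θ₂ − θ₁ = +31.1°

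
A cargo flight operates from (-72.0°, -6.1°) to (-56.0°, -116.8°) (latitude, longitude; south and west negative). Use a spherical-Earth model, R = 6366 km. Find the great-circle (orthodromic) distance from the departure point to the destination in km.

Haversine: a = sin²(Δφ/2)+cos φ₁ cos φ₂ sin²(Δλ/2) = 0.13631;  σ = 2·atan2(√a,√(1−a))
σ = 43.333° → d = Rσ = 6366·0.75630 = 4815 km

4815 km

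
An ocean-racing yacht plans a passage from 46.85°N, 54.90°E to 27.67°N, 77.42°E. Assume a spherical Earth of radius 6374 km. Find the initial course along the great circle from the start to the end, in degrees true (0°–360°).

129.5°

N = sin Δλ·cos φ₂ = +0.3392;  D = cos φ₁ sin φ₂ − sin φ₁ cos φ₂ cos Δλ = -0.2793
initial course = atan2(N, D) = 129.46°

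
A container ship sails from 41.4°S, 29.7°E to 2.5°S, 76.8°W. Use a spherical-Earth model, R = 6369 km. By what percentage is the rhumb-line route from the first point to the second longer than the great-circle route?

3.2%

Great circle: σ = 1.7558 rad → d_gc = Rσ = 11183.0 km
Rhumb: Δφ = +0.6789, Δλ = -1.8588, Δψ = +0.7515, q = Δφ/Δψ = 0.9034 → d_rh = R√(Δφ²+q²Δλ²) = 11536.5 km
Excess = (11536.5 − 11183.0) / 11183.0 = 353.5 / 11183.0 = 3.16% ≈ 3.2%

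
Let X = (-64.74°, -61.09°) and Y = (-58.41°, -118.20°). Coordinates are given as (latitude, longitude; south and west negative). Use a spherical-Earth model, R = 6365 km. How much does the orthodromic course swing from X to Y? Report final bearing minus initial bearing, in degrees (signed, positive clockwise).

+51.2°

Initial bearing θ₁ = atan2(sin Δλ cos φ₂, cos φ₁ sin φ₂ − sin φ₁ cos φ₂ cos Δλ) = 256.42°
Final bearing θ₂ = (initial bearing from the destination back to the start) + 180° = 307.64°
Δθ = θ₂ − θ₁ = +51.2°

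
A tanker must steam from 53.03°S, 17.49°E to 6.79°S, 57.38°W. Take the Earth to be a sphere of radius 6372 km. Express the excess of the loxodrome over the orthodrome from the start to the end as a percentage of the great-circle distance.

Great circle: σ = 1.3178 rad → d_gc = Rσ = 8396.9 km
Rhumb: Δφ = +0.8070, Δλ = -1.3067, Δψ = +0.9769, q = Δφ/Δψ = 0.8261 → d_rh = R√(Δφ²+q²Δλ²) = 8588.3 km
Excess = (8588.3 − 8396.9) / 8396.9 = 191.4 / 8396.9 = 2.28% ≈ 2.3%

2.3%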